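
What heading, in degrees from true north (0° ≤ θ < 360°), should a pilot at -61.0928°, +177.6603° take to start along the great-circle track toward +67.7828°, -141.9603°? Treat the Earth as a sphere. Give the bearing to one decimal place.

Δλ = -141.9603 − 177.6603 = -319.6206°; wrapped into (−180°, 180°]: 40.3794°.
θ = atan2( sin Δλ · cos φ₂ , cos φ₁ · sin φ₂ − sin φ₁ · cos φ₂ · cos Δλ )
  = atan2(0.24496, 0.69966) = 19.296° → normalised to [0°, 360°): 19.296°.

19.3°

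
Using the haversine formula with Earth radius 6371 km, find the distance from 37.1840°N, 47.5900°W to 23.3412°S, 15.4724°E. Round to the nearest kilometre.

9421 km

Δλ = 15.4724 − -47.5900 = 63.0624°.
Δφ = -23.3412 − 37.1840 = -60.5252°.
a = sin²(Δφ/2) + cos φ₁ · cos φ₂ · sin²(Δλ/2) = 0.454037.
c = 2·atan2(√a, √(1−a)) = 1.47874 rad → d = 6371·c ≈ 9421.06 km.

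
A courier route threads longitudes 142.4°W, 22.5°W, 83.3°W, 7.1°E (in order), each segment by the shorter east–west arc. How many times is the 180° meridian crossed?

Leg 1: -142.4° → -22.5°, shortest Δλ = 119.9° (east) — does not cross 180°.
Leg 2: -22.5° → -83.3°, shortest Δλ = -60.8° (west) — does not cross 180°.
Leg 3: -83.3° → +7.1°, shortest Δλ = 90.4° (east) — does not cross 180°.
Total crossings: 0.

0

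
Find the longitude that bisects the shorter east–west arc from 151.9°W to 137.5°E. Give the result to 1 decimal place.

172.8°E

Signed shortest Δλ from -151.9° to +137.5° is -70.6°.
Midpoint longitude = -151.9° + (-70.6°)/2 = -151.9° − 35.3° = -187.2°.
Normalise into (−180°, 180°]: +172.8°.
(The naïve average (-151.9 + +137.5)/2 = -7.2° is on the wrong side of the globe.)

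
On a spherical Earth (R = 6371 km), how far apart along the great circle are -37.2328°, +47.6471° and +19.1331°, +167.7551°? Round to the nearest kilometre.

Δλ = 167.7551 − 47.6471 = 120.1080°.
Δφ = 19.1331 − -37.2328 = 56.3659°.
a = sin²(Δφ/2) + cos φ₁ · cos φ₂ · sin²(Δλ/2) = 0.787822.
c = 2·atan2(√a, √(1−a)) = 2.18419 rad → d = 6371·c ≈ 13915.46 km.

13915 km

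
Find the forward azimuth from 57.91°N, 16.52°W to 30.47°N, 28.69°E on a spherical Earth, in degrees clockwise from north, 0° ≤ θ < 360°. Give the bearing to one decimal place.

Δλ = 28.69 − -16.52 = 45.21°.
θ = atan2( sin Δλ · cos φ₂ , cos φ₁ · sin φ₂ − sin φ₁ · cos φ₂ · cos Δλ )
  = atan2(0.61168, -0.24505) = 111.832° → normalised to [0°, 360°): 111.832°.

111.8°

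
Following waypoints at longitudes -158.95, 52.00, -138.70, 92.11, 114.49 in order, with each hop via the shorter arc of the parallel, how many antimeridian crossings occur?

Leg 1: -158.95° → +52.00°, shortest Δλ = -149.05° (west) — crosses 180°.
Leg 2: +52.00° → -138.70°, shortest Δλ = 169.3° (east) — crosses 180°.
Leg 3: -138.70° → +92.11°, shortest Δλ = -129.19° (west) — crosses 180°.
Leg 4: +92.11° → +114.49°, shortest Δλ = 22.38° (east) — does not cross 180°.
Total crossings: 3.

3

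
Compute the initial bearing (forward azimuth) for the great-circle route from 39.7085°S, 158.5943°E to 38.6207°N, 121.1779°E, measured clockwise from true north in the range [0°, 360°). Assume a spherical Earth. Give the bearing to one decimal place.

Δλ = 121.1779 − 158.5943 = -37.4164°.
θ = atan2( sin Δλ · cos φ₂ , cos φ₁ · sin φ₂ − sin φ₁ · cos φ₂ · cos Δλ )
  = atan2(-0.47472, 0.87662) = -28.437° → normalised to [0°, 360°): 331.563°.

331.6°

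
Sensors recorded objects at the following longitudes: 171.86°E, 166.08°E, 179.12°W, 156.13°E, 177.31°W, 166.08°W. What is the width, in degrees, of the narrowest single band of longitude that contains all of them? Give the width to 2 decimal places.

Sort the longitudes: -179.12°, -177.31°, -166.08°, +156.13°, +166.08°, +171.86°.
Eastward gaps between consecutive values (wrapping around): 1.81°, 11.23°, 322.21°, 9.95°, 5.78°, 9.02°.
Largest gap = 322.21° ⇒ minimal covering band is its complement: 360° − 322.21° = 37.79°.
Band runs from +156.13° eastward to -166.08°, crossing the antimeridian.

37.79°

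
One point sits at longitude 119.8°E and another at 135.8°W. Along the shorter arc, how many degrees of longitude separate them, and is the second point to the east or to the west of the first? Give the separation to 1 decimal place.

104.4° east

Raw difference: -135.8 − 119.8 = -255.6°.
Normalise into (−180°, 180°]: -255.6° + 360° = 104.4°.
Positive ⇒ the second point lies to the east; separation 104.4°.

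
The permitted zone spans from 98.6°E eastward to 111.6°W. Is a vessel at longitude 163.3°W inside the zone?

Yes

Band width going east from +98.6° to -111.6°: ((-111.6 − 98.6) mod 360) = 149.8°.
Offset of -163.3° east of the west edge: ((-163.3 − 98.6) mod 360) = 98.1°.
98.1° ≤ 149.8° ⇒ inside.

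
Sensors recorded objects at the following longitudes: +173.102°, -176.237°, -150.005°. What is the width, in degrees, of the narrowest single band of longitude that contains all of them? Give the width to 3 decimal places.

Sort the longitudes: -176.237°, -150.005°, +173.102°.
Eastward gaps between consecutive values (wrapping around): 26.232°, 323.107°, 10.661°.
Largest gap = 323.107° ⇒ minimal covering band is its complement: 360° − 323.107° = 36.893°.
Band runs from +173.102° eastward to -150.005°, crossing the antimeridian.

36.893°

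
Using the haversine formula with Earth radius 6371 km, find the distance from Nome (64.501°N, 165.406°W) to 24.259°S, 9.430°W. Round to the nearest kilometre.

Δλ = -9.430 − -165.406 = 155.976°.
Δφ = -24.259 − 64.501 = -88.760°.
a = sin²(Δφ/2) + cos φ₁ · cos φ₂ · sin²(Δλ/2) = 0.864662.
c = 2·atan2(√a, √(1−a)) = 2.38813 rad → d = 6371·c ≈ 15214.77 km.

15215 km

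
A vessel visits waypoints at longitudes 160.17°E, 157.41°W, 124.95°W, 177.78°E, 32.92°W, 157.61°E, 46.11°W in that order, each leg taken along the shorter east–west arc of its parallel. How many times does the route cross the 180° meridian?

5

Leg 1: +160.17° → -157.41°, shortest Δλ = 42.42° (east) — crosses 180°.
Leg 2: -157.41° → -124.95°, shortest Δλ = 32.46° (east) — does not cross 180°.
Leg 3: -124.95° → +177.78°, shortest Δλ = -57.27° (west) — crosses 180°.
Leg 4: +177.78° → -32.92°, shortest Δλ = 149.3° (east) — crosses 180°.
Leg 5: -32.92° → +157.61°, shortest Δλ = -169.47° (west) — crosses 180°.
Leg 6: +157.61° → -46.11°, shortest Δλ = 156.28° (east) — crosses 180°.
Total crossings: 5.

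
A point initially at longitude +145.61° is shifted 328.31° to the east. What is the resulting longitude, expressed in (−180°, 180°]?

Start at +145.61°; shift +328.31° → +473.92°.
+473.92° lies outside (−180°, 180°]; subtract 360° → +113.92°.

+113.92°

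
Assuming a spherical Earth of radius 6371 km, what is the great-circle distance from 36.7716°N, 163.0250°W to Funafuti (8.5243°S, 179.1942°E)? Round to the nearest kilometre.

Δλ = 179.1942 − -163.0250 = 342.2192°; wrapped into (−180°, 180°]: -17.7808°.
Δφ = -8.5243 − 36.7716 = -45.2959°.
a = sin²(Δφ/2) + cos φ₁ · cos φ₂ · sin²(Δλ/2) = 0.167198.
c = 2·atan2(√a, √(1−a)) = 0.84249 rad → d = 6371·c ≈ 5367.52 km.

5368 km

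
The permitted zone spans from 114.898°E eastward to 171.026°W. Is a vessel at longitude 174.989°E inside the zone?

Yes

Band width going east from +114.898° to -171.026°: ((-171.026 − 114.898) mod 360) = 74.076°.
Offset of +174.989° east of the west edge: ((174.989 − 114.898) mod 360) = 60.091°.
60.091° ≤ 74.076° ⇒ inside.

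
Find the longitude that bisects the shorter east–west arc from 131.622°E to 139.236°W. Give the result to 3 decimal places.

176.193°E

Signed shortest Δλ from +131.622° to -139.236° is +89.142°.
Midpoint longitude = +131.622° + (+89.142°)/2 = +131.622° + 44.571° = +176.193°.
(The naïve average (+131.622 + -139.236)/2 = -3.807° is on the wrong side of the globe.)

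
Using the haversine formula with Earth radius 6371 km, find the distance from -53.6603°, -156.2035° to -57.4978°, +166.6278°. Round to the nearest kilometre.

Δλ = 166.6278 − -156.2035 = 322.8313°; wrapped into (−180°, 180°]: -37.1687°.
Δφ = -57.4978 − -53.6603 = -3.8375°.
a = sin²(Δφ/2) + cos φ₁ · cos φ₂ · sin²(Δλ/2) = 0.033462.
c = 2·atan2(√a, √(1−a)) = 0.36792 rad → d = 6371·c ≈ 2344.03 km.

2344 km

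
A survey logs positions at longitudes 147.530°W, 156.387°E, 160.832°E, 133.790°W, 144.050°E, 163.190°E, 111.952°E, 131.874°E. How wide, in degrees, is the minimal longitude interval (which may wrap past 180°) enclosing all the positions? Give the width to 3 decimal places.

Sort the longitudes: -147.530°, -133.790°, +111.952°, +131.874°, +144.050°, +156.387°, +160.832°, +163.190°.
Eastward gaps between consecutive values (wrapping around): 13.740°, 245.742°, 19.922°, 12.176°, 12.337°, 4.445°, 2.358°, 49.280°.
Largest gap = 245.742° ⇒ minimal covering band is its complement: 360° − 245.742° = 114.258°.
Band runs from +111.952° eastward to -133.790°, crossing the antimeridian.

114.258°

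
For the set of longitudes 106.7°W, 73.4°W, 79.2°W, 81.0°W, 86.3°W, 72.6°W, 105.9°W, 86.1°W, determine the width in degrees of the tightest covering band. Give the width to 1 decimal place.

34.1°

Sort the longitudes: -106.7°, -105.9°, -86.3°, -86.1°, -81.0°, -79.2°, -73.4°, -72.6°.
Eastward gaps between consecutive values (wrapping around): 0.8°, 19.6°, 0.2°, 5.1°, 1.8°, 5.8°, 0.8°, 325.9°.
Largest gap = 325.9° ⇒ minimal covering band is its complement: 360° − 325.9° = 34.1°.
Band runs from -106.7° eastward to -72.6°.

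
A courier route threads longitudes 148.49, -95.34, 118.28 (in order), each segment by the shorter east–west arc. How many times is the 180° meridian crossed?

2

Leg 1: +148.49° → -95.34°, shortest Δλ = 116.17° (east) — crosses 180°.
Leg 2: -95.34° → +118.28°, shortest Δλ = -146.38° (west) — crosses 180°.
Total crossings: 2.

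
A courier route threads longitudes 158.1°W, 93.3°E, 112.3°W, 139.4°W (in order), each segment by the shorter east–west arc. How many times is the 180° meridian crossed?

Leg 1: -158.1° → +93.3°, shortest Δλ = -108.6° (west) — crosses 180°.
Leg 2: +93.3° → -112.3°, shortest Δλ = 154.4° (east) — crosses 180°.
Leg 3: -112.3° → -139.4°, shortest Δλ = -27.1° (west) — does not cross 180°.
Total crossings: 2.

2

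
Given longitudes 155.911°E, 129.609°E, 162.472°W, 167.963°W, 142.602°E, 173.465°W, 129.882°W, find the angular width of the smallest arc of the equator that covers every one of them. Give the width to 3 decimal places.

100.509°

Sort the longitudes: -173.465°, -167.963°, -162.472°, -129.882°, +129.609°, +142.602°, +155.911°.
Eastward gaps between consecutive values (wrapping around): 5.502°, 5.491°, 32.590°, 259.491°, 12.993°, 13.309°, 30.624°.
Largest gap = 259.491° ⇒ minimal covering band is its complement: 360° − 259.491° = 100.509°.
Band runs from +129.609° eastward to -129.882°, crossing the antimeridian.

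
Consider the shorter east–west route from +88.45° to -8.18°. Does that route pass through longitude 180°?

No

Signed shortest Δλ = ((-8.18 − 88.45 + 180) mod 360) − 180 = -96.63°.
Going west by 96.63° from +88.45° reaches -8.18° without touching 180°.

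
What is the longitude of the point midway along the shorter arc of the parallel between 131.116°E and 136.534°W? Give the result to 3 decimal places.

177.291°E

Signed shortest Δλ from +131.116° to -136.534° is +92.350°.
Midpoint longitude = +131.116° + (+92.350°)/2 = +131.116° + 46.175° = +177.291°.
(The naïve average (+131.116 + -136.534)/2 = -2.709° is on the wrong side of the globe.)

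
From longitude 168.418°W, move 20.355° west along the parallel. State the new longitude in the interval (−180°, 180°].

171.227°E

Start at -168.418°; shift −20.355° → -188.773°.
-188.773° lies outside (−180°, 180°]; add 360° → +171.227°.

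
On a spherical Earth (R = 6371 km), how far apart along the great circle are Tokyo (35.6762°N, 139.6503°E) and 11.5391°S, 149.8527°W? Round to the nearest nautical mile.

4889 nmi

Δλ = -149.8527 − 139.6503 = -289.5030°; wrapped into (−180°, 180°]: 70.4970°.
Δφ = -11.5391 − 35.6762 = -47.2153°.
a = sin²(Δφ/2) + cos φ₁ · cos φ₂ · sin²(Δλ/2) = 0.425472.
c = 2·atan2(√a, √(1−a)) = 1.42118 rad → d = 6371·c ≈ 9054.35 km ≈ 4888.96 nmi.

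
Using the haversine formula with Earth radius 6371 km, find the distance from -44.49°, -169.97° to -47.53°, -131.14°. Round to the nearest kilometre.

Δλ = -131.14 − -169.97 = 38.83°.
Δφ = -47.53 − -44.49 = -3.04°.
a = sin²(Δφ/2) + cos φ₁ · cos φ₂ · sin²(Δλ/2) = 0.053926.
c = 2·atan2(√a, √(1−a)) = 0.46872 rad → d = 6371·c ≈ 2986.21 km.

2986 km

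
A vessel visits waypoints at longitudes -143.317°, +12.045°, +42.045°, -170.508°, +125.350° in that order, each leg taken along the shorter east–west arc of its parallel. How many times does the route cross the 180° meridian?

2

Leg 1: -143.317° → +12.045°, shortest Δλ = 155.362° (east) — does not cross 180°.
Leg 2: +12.045° → +42.045°, shortest Δλ = 30.0° (east) — does not cross 180°.
Leg 3: +42.045° → -170.508°, shortest Δλ = 147.447° (east) — crosses 180°.
Leg 4: -170.508° → +125.350°, shortest Δλ = -64.142° (west) — crosses 180°.
Total crossings: 2.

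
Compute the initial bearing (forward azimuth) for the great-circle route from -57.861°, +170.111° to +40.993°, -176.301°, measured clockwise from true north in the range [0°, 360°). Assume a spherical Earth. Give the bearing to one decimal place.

Δλ = -176.301 − 170.111 = -346.412°; wrapped into (−180°, 180°]: 13.588°.
θ = atan2( sin Δλ · cos φ₂ , cos φ₁ · sin φ₂ − sin φ₁ · cos φ₂ · cos Δλ )
  = atan2(0.17733, 0.97019) = 10.358° → normalised to [0°, 360°): 10.358°.

10.4°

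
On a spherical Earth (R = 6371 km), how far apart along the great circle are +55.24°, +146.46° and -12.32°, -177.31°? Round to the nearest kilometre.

8239 km

Δλ = -177.31 − 146.46 = -323.77°; wrapped into (−180°, 180°]: 36.23°.
Δφ = -12.32 − 55.24 = -67.56°.
a = sin²(Δφ/2) + cos φ₁ · cos φ₂ · sin²(Δλ/2) = 0.362991.
c = 2·atan2(√a, √(1−a)) = 1.29323 rad → d = 6371·c ≈ 8239.15 km.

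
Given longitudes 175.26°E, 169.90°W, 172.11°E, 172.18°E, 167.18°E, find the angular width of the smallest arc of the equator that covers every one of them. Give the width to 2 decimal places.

22.92°

Sort the longitudes: -169.90°, +167.18°, +172.11°, +172.18°, +175.26°.
Eastward gaps between consecutive values (wrapping around): 337.08°, 4.93°, 0.07°, 3.08°, 14.84°.
Largest gap = 337.08° ⇒ minimal covering band is its complement: 360° − 337.08° = 22.92°.
Band runs from +167.18° eastward to -169.90°, crossing the antimeridian.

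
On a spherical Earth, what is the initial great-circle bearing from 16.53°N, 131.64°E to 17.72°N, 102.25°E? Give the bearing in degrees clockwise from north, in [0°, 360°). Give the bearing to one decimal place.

276.8°

Δλ = 102.25 − 131.64 = -29.39°.
θ = atan2( sin Δλ · cos φ₂ , cos φ₁ · sin φ₂ − sin φ₁ · cos φ₂ · cos Δλ )
  = atan2(-0.46747, 0.05565) = -83.211° → normalised to [0°, 360°): 276.789°.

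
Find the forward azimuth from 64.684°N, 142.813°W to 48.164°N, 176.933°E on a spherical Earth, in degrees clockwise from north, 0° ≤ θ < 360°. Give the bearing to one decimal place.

Δλ = 176.933 − -142.813 = 319.746°; wrapped into (−180°, 180°]: -40.254°.
θ = atan2( sin Δλ · cos φ₂ , cos φ₁ · sin φ₂ − sin φ₁ · cos φ₂ · cos Δλ )
  = atan2(-0.43100, -0.14157) = -108.183° → normalised to [0°, 360°): 251.817°.

251.8°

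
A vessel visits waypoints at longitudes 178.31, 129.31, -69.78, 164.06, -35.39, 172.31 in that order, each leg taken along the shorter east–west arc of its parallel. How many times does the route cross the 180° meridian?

4

Leg 1: +178.31° → +129.31°, shortest Δλ = -49.0° (west) — does not cross 180°.
Leg 2: +129.31° → -69.78°, shortest Δλ = 160.91° (east) — crosses 180°.
Leg 3: -69.78° → +164.06°, shortest Δλ = -126.16° (west) — crosses 180°.
Leg 4: +164.06° → -35.39°, shortest Δλ = 160.55° (east) — crosses 180°.
Leg 5: -35.39° → +172.31°, shortest Δλ = -152.3° (west) — crosses 180°.
Total crossings: 4.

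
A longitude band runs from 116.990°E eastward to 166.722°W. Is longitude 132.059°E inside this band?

Band width going east from +116.990° to -166.722°: ((-166.722 − 116.990) mod 360) = 76.288°.
Offset of +132.059° east of the west edge: ((132.059 − 116.990) mod 360) = 15.069°.
15.069° ≤ 76.288° ⇒ inside.

Yes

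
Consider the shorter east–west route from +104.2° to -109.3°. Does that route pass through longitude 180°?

Yes

Naïve |-109.3 − 104.2| = 213.5° > 180°, so the shorter arc goes the other way round — across 180°.
Signed shortest Δλ = ((-109.3 − 104.2 + 180) mod 360) − 180 = 146.5°.
Going east by 146.5° from +104.2° passes through 180° before reaching -109.3°.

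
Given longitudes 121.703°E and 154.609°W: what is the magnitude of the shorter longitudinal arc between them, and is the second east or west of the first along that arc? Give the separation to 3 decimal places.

83.688° east

Raw difference: -154.609 − 121.703 = -276.312°.
Normalise into (−180°, 180°]: -276.312° + 360° = 83.688°.
Positive ⇒ the second point lies to the east; separation 83.688°.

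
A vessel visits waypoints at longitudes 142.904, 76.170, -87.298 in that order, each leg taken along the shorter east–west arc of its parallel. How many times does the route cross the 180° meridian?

Leg 1: +142.904° → +76.170°, shortest Δλ = -66.734° (west) — does not cross 180°.
Leg 2: +76.170° → -87.298°, shortest Δλ = -163.468° (west) — does not cross 180°.
Total crossings: 0.

0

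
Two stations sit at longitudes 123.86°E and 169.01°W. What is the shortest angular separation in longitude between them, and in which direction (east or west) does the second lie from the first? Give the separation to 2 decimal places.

67.13° east

Raw difference: -169.01 − 123.86 = -292.87°.
Normalise into (−180°, 180°]: -292.87° + 360° = 67.13°.
Positive ⇒ the second point lies to the east; separation 67.13°.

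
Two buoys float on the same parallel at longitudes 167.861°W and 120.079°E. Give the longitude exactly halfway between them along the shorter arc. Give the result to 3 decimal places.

156.109°E

Signed shortest Δλ from -167.861° to +120.079° is -72.060°.
Midpoint longitude = -167.861° + (-72.060°)/2 = -167.861° − 36.030° = -203.891°.
Normalise into (−180°, 180°]: +156.109°.
(The naïve average (-167.861 + +120.079)/2 = -23.891° is on the wrong side of the globe.)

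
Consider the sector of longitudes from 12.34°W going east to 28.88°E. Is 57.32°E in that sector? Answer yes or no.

Band width going east from -12.34° to +28.88°: ((28.88 − -12.34) mod 360) = 41.22°.
Offset of +57.32° east of the west edge: ((57.32 − -12.34) mod 360) = 69.66°.
69.66° > 41.22° ⇒ outside.

No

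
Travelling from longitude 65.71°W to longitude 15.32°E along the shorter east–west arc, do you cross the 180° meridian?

Signed shortest Δλ = ((15.32 − -65.71 + 180) mod 360) − 180 = 81.03°.
Going east by 81.03° from -65.71° reaches +15.32° without touching 180°.

No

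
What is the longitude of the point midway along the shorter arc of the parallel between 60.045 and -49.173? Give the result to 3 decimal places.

Signed shortest Δλ from +60.045° to -49.173° is -109.218°.
Midpoint longitude = +60.045° + (-109.218°)/2 = +60.045° − 54.609° = +5.436°.

+5.436°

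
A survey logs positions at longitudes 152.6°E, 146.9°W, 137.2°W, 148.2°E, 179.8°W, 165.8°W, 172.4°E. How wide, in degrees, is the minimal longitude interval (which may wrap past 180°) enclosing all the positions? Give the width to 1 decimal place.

74.6°

Sort the longitudes: -179.8°, -165.8°, -146.9°, -137.2°, +148.2°, +152.6°, +172.4°.
Eastward gaps between consecutive values (wrapping around): 14.0°, 18.9°, 9.7°, 285.4°, 4.4°, 19.8°, 7.8°.
Largest gap = 285.4° ⇒ minimal covering band is its complement: 360° − 285.4° = 74.6°.
Band runs from +148.2° eastward to -137.2°, crossing the antimeridian.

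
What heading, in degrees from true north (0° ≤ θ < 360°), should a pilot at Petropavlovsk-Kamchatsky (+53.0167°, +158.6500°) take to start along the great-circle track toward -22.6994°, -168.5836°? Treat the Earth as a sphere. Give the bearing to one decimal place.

149.6°

Δλ = -168.5836 − 158.6500 = -327.2336°; wrapped into (−180°, 180°]: 32.7664°.
θ = atan2( sin Δλ · cos φ₂ , cos φ₁ · sin φ₂ − sin φ₁ · cos φ₂ · cos Δλ )
  = atan2(0.49929, -0.85183) = 149.624° → normalised to [0°, 360°): 149.624°.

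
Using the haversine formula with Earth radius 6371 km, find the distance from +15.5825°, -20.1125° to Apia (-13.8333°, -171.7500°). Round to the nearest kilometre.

16961 km

Δλ = -171.7500 − -20.1125 = -151.6375°.
Δφ = -13.8333 − 15.5825 = -29.4158°.
a = sin²(Δφ/2) + cos φ₁ · cos φ₂ · sin²(Δλ/2) = 0.943630.
c = 2·atan2(√a, √(1−a)) = 2.66217 rad → d = 6371·c ≈ 16960.66 km.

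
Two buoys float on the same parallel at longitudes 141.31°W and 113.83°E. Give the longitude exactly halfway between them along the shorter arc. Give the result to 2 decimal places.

Signed shortest Δλ from -141.31° to +113.83° is -104.86°.
Midpoint longitude = -141.31° + (-104.86°)/2 = -141.31° − 52.43° = -193.74°.
Normalise into (−180°, 180°]: +166.26°.
(The naïve average (-141.31 + +113.83)/2 = -13.74° is on the wrong side of the globe.)

166.26°E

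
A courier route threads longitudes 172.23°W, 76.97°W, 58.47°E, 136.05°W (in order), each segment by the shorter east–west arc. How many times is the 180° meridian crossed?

1

Leg 1: -172.23° → -76.97°, shortest Δλ = 95.26° (east) — does not cross 180°.
Leg 2: -76.97° → +58.47°, shortest Δλ = 135.44° (east) — does not cross 180°.
Leg 3: +58.47° → -136.05°, shortest Δλ = 165.48° (east) — crosses 180°.
Total crossings: 1.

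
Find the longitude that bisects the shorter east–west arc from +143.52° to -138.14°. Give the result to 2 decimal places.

Signed shortest Δλ from +143.52° to -138.14° is +78.34°.
Midpoint longitude = +143.52° + (+78.34°)/2 = +143.52° + 39.17° = +182.69°.
Normalise into (−180°, 180°]: -177.31°.
(The naïve average (+143.52 + -138.14)/2 = 2.69° is on the wrong side of the globe.)

-177.31°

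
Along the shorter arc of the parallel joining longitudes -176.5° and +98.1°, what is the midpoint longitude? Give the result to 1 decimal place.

Signed shortest Δλ from -176.5° to +98.1° is -85.4°.
Midpoint longitude = -176.5° + (-85.4°)/2 = -176.5° − 42.7° = -219.2°.
Normalise into (−180°, 180°]: +140.8°.
(The naïve average (-176.5 + +98.1)/2 = -39.2° is on the wrong side of the globe.)

+140.8°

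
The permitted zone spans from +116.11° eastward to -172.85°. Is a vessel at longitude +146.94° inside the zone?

Band width going east from +116.11° to -172.85°: ((-172.85 − 116.11) mod 360) = 71.04°.
Offset of +146.94° east of the west edge: ((146.94 − 116.11) mod 360) = 30.83°.
30.83° ≤ 71.04° ⇒ inside.

Yes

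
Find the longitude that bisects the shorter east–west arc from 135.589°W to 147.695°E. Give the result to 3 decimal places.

Signed shortest Δλ from -135.589° to +147.695° is -76.716°.
Midpoint longitude = -135.589° + (-76.716°)/2 = -135.589° − 38.358° = -173.947°.
(The naïve average (-135.589 + +147.695)/2 = 6.053° is on the wrong side of the globe.)

173.947°W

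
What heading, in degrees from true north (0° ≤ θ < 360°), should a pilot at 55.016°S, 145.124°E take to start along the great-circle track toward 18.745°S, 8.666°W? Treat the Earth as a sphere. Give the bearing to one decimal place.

Δλ = -8.666 − 145.124 = -153.790°.
θ = atan2( sin Δλ · cos φ₂ , cos φ₁ · sin φ₂ − sin φ₁ · cos φ₂ · cos Δλ )
  = atan2(-0.41824, -0.88033) = -154.588° → normalised to [0°, 360°): 205.412°.

205.4°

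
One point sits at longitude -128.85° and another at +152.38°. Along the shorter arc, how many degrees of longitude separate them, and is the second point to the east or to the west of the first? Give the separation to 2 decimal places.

78.77° west

Raw difference: 152.38 − -128.85 = 281.23°.
Normalise into (−180°, 180°]: 281.23° − 360° = -78.77°.
Negative ⇒ the second point lies to the west; separation 78.77°.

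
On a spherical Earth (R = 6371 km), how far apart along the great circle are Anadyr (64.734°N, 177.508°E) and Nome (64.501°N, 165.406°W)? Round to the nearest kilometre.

812 km

Δλ = -165.406 − 177.508 = -342.914°; wrapped into (−180°, 180°]: 17.086°.
Δφ = 64.501 − 64.734 = -0.233°.
a = sin²(Δφ/2) + cos φ₁ · cos φ₂ · sin²(Δλ/2) = 0.004059.
c = 2·atan2(√a, √(1−a)) = 0.12751 rad → d = 6371·c ≈ 812.34 km.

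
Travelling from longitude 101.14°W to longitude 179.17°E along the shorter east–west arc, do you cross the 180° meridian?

Naïve |179.17 − -101.14| = 280.31° > 180°, so the shorter arc goes the other way round — across 180°.
Signed shortest Δλ = ((179.17 − -101.14 + 180) mod 360) − 180 = -79.69°.
Going west by 79.69° from -101.14° passes through 180° before reaching +179.17°.

Yes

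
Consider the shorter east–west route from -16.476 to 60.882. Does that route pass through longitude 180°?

No

Signed shortest Δλ = ((60.882 − -16.476 + 180) mod 360) − 180 = 77.358°.
Going east by 77.358° from -16.476° reaches +60.882° without touching 180°.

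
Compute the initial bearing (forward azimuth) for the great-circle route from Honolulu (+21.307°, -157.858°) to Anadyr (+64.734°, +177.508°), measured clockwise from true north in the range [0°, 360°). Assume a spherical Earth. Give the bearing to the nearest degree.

346°

Δλ = 177.508 − -157.858 = 335.366°; wrapped into (−180°, 180°]: -24.634°.
θ = atan2( sin Δλ · cos φ₂ , cos φ₁ · sin φ₂ − sin φ₁ · cos φ₂ · cos Δλ )
  = atan2(-0.17791, 0.70154) = -14.230° → normalised to [0°, 360°): 345.770°.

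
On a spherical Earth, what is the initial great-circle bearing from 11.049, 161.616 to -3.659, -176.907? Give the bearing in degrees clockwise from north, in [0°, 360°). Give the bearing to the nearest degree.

123°

Δλ = -176.907 − 161.616 = -338.523°; wrapped into (−180°, 180°]: 21.477°.
θ = atan2( sin Δλ · cos φ₂ , cos φ₁ · sin φ₂ − sin φ₁ · cos φ₂ · cos Δλ )
  = atan2(0.36538, -0.24061) = 123.366° → normalised to [0°, 360°): 123.366°.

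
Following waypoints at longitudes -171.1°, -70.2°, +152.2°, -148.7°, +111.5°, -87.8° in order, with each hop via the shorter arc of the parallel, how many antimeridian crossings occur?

Leg 1: -171.1° → -70.2°, shortest Δλ = 100.9° (east) — does not cross 180°.
Leg 2: -70.2° → +152.2°, shortest Δλ = -137.6° (west) — crosses 180°.
Leg 3: +152.2° → -148.7°, shortest Δλ = 59.1° (east) — crosses 180°.
Leg 4: -148.7° → +111.5°, shortest Δλ = -99.8° (west) — crosses 180°.
Leg 5: +111.5° → -87.8°, shortest Δλ = 160.7° (east) — crosses 180°.
Total crossings: 4.

4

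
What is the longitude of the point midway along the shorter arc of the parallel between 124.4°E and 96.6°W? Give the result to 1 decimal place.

Signed shortest Δλ from +124.4° to -96.6° is +139.0°.
Midpoint longitude = +124.4° + (+139.0°)/2 = +124.4° + 69.5° = +193.9°.
Normalise into (−180°, 180°]: -166.1°.
(The naïve average (+124.4 + -96.6)/2 = 13.9° is on the wrong side of the globe.)

166.1°W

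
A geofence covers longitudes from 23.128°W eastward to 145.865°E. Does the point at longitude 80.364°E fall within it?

Yes

Band width going east from -23.128° to +145.865°: ((145.865 − -23.128) mod 360) = 168.993°.
Offset of +80.364° east of the west edge: ((80.364 − -23.128) mod 360) = 103.492°.
103.492° ≤ 168.993° ⇒ inside.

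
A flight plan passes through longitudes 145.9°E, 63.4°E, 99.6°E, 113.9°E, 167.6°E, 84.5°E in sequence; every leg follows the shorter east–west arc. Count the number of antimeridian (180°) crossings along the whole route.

0

Leg 1: +145.9° → +63.4°, shortest Δλ = -82.5° (west) — does not cross 180°.
Leg 2: +63.4° → +99.6°, shortest Δλ = 36.2° (east) — does not cross 180°.
Leg 3: +99.6° → +113.9°, shortest Δλ = 14.3° (east) — does not cross 180°.
Leg 4: +113.9° → +167.6°, shortest Δλ = 53.7° (east) — does not cross 180°.
Leg 5: +167.6° → +84.5°, shortest Δλ = -83.1° (west) — does not cross 180°.
Total crossings: 0.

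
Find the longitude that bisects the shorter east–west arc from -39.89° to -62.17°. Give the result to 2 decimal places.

Signed shortest Δλ from -39.89° to -62.17° is -22.28°.
Midpoint longitude = -39.89° + (-22.28°)/2 = -39.89° − 11.14° = -51.03°.

-51.03°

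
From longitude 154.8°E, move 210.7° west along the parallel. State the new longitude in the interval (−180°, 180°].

Start at +154.8°; shift −210.7° → -55.9°.
-55.9° already lies in (−180°, 180°].

55.9°W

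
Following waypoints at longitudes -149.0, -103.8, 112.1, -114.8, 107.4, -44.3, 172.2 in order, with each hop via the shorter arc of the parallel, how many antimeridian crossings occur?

4

Leg 1: -149.0° → -103.8°, shortest Δλ = 45.2° (east) — does not cross 180°.
Leg 2: -103.8° → +112.1°, shortest Δλ = -144.1° (west) — crosses 180°.
Leg 3: +112.1° → -114.8°, shortest Δλ = 133.1° (east) — crosses 180°.
Leg 4: -114.8° → +107.4°, shortest Δλ = -137.8° (west) — crosses 180°.
Leg 5: +107.4° → -44.3°, shortest Δλ = -151.7° (west) — does not cross 180°.
Leg 6: -44.3° → +172.2°, shortest Δλ = -143.5° (west) — crosses 180°.
Total crossings: 4.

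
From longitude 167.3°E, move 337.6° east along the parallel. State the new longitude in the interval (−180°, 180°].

144.9°E

Start at +167.3°; shift +337.6° → +504.9°.
+504.9° lies outside (−180°, 180°]; subtract 360° → +144.9°.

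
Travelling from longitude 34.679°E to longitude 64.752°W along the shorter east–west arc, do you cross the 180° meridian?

Signed shortest Δλ = ((-64.752 − 34.679 + 180) mod 360) − 180 = -99.431°.
Going west by 99.431° from +34.679° reaches -64.752° without touching 180°.

No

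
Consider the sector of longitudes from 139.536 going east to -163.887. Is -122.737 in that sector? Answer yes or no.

Band width going east from +139.536° to -163.887°: ((-163.887 − 139.536) mod 360) = 56.577°.
Offset of -122.737° east of the west edge: ((-122.737 − 139.536) mod 360) = 97.727°.
97.727° > 56.577° ⇒ outside.

No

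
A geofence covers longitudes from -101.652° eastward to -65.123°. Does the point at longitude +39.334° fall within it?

Band width going east from -101.652° to -65.123°: ((-65.123 − -101.652) mod 360) = 36.529°.
Offset of +39.334° east of the west edge: ((39.334 − -101.652) mod 360) = 140.986°.
140.986° > 36.529° ⇒ outside.

No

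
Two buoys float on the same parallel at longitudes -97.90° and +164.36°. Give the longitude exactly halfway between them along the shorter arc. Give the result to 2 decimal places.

-146.77°

Signed shortest Δλ from -97.90° to +164.36° is -97.74°.
Midpoint longitude = -97.90° + (-97.74°)/2 = -97.90° − 48.87° = -146.77°.
(The naïve average (-97.90 + +164.36)/2 = 33.23° is on the wrong side of the globe.)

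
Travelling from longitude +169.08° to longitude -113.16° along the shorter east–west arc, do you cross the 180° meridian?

Naïve |-113.16 − 169.08| = 282.24° > 180°, so the shorter arc goes the other way round — across 180°.
Signed shortest Δλ = ((-113.16 − 169.08 + 180) mod 360) − 180 = 77.76°.
Going east by 77.76° from +169.08° passes through 180° before reaching -113.16°.

Yes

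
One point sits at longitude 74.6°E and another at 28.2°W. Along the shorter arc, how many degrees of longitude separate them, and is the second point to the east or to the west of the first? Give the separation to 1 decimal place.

102.8° west

Raw difference: -28.2 − 74.6 = -102.8°.
Normalise into (−180°, 180°]: -102.8° stays -102.8°.
Negative ⇒ the second point lies to the west; separation 102.8°.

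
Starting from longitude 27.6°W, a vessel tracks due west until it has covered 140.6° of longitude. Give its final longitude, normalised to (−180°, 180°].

Start at -27.6°; shift −140.6° → -168.2°.
-168.2° already lies in (−180°, 180°].

168.2°W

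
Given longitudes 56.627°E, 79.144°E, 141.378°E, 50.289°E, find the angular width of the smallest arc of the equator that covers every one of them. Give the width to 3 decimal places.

Sort the longitudes: +50.289°, +56.627°, +79.144°, +141.378°.
Eastward gaps between consecutive values (wrapping around): 6.338°, 22.517°, 62.234°, 268.911°.
Largest gap = 268.911° ⇒ minimal covering band is its complement: 360° − 268.911° = 91.089°.
Band runs from +50.289° eastward to +141.378°.

91.089°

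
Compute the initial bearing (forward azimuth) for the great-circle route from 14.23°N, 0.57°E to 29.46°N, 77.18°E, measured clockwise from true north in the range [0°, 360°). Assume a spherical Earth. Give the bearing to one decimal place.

63.2°

Δλ = 77.18 − 0.57 = 76.61°.
θ = atan2( sin Δλ · cos φ₂ , cos φ₁ · sin φ₂ − sin φ₁ · cos φ₂ · cos Δλ )
  = atan2(0.84703, 0.42716) = 63.238° → normalised to [0°, 360°): 63.238°.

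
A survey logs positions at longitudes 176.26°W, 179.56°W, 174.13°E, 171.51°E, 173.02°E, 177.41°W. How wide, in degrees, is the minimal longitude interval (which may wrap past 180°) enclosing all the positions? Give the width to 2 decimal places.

Sort the longitudes: -179.56°, -177.41°, -176.26°, +171.51°, +173.02°, +174.13°.
Eastward gaps between consecutive values (wrapping around): 2.15°, 1.15°, 347.77°, 1.51°, 1.11°, 6.31°.
Largest gap = 347.77° ⇒ minimal covering band is its complement: 360° − 347.77° = 12.23°.
Band runs from +171.51° eastward to -176.26°, crossing the antimeridian.

12.23°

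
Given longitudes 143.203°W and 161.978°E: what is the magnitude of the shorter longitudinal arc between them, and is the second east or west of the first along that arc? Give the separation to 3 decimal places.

Raw difference: 161.978 − -143.203 = 305.181°.
Normalise into (−180°, 180°]: 305.181° − 360° = -54.819°.
Negative ⇒ the second point lies to the west; separation 54.819°.

54.819° west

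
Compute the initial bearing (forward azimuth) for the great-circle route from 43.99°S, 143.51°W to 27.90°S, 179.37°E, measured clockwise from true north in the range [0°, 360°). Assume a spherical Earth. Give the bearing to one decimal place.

Δλ = 179.37 − -143.51 = 322.88°; wrapped into (−180°, 180°]: -37.12°.
θ = atan2( sin Δλ · cos φ₂ , cos φ₁ · sin φ₂ − sin φ₁ · cos φ₂ · cos Δλ )
  = atan2(-0.53334, 0.15277) = -74.016° → normalised to [0°, 360°): 285.984°.

286.0°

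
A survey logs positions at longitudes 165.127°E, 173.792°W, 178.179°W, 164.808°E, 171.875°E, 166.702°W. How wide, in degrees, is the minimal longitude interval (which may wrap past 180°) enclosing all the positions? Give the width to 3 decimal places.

28.490°

Sort the longitudes: -178.179°, -173.792°, -166.702°, +164.808°, +165.127°, +171.875°.
Eastward gaps between consecutive values (wrapping around): 4.387°, 7.090°, 331.510°, 0.319°, 6.748°, 9.946°.
Largest gap = 331.510° ⇒ minimal covering band is its complement: 360° − 331.510° = 28.490°.
Band runs from +164.808° eastward to -166.702°, crossing the antimeridian.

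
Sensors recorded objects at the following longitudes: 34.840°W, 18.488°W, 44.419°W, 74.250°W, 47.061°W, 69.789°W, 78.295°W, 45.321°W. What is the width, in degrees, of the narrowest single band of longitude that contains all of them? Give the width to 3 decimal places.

Sort the longitudes: -78.295°, -74.250°, -69.789°, -47.061°, -45.321°, -44.419°, -34.840°, -18.488°.
Eastward gaps between consecutive values (wrapping around): 4.045°, 4.461°, 22.728°, 1.740°, 0.902°, 9.579°, 16.352°, 300.193°.
Largest gap = 300.193° ⇒ minimal covering band is its complement: 360° − 300.193° = 59.807°.
Band runs from -78.295° eastward to -18.488°.

59.807°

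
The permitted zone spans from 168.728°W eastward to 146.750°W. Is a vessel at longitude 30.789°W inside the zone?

Band width going east from -168.728° to -146.750°: ((-146.750 − -168.728) mod 360) = 21.978°.
Offset of -30.789° east of the west edge: ((-30.789 − -168.728) mod 360) = 137.939°.
137.939° > 21.978° ⇒ outside.

No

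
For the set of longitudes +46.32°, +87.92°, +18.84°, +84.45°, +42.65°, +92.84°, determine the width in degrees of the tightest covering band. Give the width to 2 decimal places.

74.00°

Sort the longitudes: +18.84°, +42.65°, +46.32°, +84.45°, +87.92°, +92.84°.
Eastward gaps between consecutive values (wrapping around): 23.81°, 3.67°, 38.13°, 3.47°, 4.92°, 286.00°.
Largest gap = 286.00° ⇒ minimal covering band is its complement: 360° − 286.00° = 74.00°.
Band runs from +18.84° eastward to +92.84°.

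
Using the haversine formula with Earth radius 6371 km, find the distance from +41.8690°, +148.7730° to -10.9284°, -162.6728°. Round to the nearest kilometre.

Δλ = -162.6728 − 148.7730 = -311.4458°; wrapped into (−180°, 180°]: 48.5542°.
Δφ = -10.9284 − 41.8690 = -52.7974°.
a = sin²(Δφ/2) + cos φ₁ · cos φ₂ · sin²(Δλ/2) = 0.321282.
c = 2·atan2(√a, √(1−a)) = 1.20528 rad → d = 6371·c ≈ 7678.81 km.

7679 km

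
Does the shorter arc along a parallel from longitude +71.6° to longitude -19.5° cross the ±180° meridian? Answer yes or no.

Signed shortest Δλ = ((-19.5 − 71.6 + 180) mod 360) − 180 = -91.1°.
Going west by 91.1° from +71.6° reaches -19.5° without touching 180°.

No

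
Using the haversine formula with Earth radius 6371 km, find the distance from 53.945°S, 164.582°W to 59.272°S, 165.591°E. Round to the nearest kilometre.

Δλ = 165.591 − -164.582 = 330.173°; wrapped into (−180°, 180°]: -29.827°.
Δφ = -59.272 − -53.945 = -5.327°.
a = sin²(Δφ/2) + cos φ₁ · cos φ₂ · sin²(Δλ/2) = 0.022078.
c = 2·atan2(√a, √(1−a)) = 0.29828 rad → d = 6371·c ≈ 1900.34 km.

1900 km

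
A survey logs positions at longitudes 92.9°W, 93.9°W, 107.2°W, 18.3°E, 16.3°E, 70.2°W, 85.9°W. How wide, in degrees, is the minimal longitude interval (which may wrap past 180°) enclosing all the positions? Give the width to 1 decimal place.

125.5°

Sort the longitudes: -107.2°, -93.9°, -92.9°, -85.9°, -70.2°, +16.3°, +18.3°.
Eastward gaps between consecutive values (wrapping around): 13.3°, 1.0°, 7.0°, 15.7°, 86.5°, 2.0°, 234.5°.
Largest gap = 234.5° ⇒ minimal covering band is its complement: 360° − 234.5° = 125.5°.
Band runs from -107.2° eastward to +18.3°.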